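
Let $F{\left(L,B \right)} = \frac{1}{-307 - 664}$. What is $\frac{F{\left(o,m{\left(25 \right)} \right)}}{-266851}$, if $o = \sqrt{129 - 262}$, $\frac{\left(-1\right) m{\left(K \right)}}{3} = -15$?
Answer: $\frac{1}{259112321} \approx 3.8593 \cdot 10^{-9}$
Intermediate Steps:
$m{\left(K \right)} = 45$ ($m{\left(K \right)} = \left(-3\right) \left(-15\right) = 45$)
$o = i \sqrt{133}$ ($o = \sqrt{-133} = i \sqrt{133} \approx 11.533 i$)
$F{\left(L,B \right)} = - \frac{1}{971}$ ($F{\left(L,B \right)} = \frac{1}{-971} = - \frac{1}{971}$)
$\frac{F{\left(o,m{\left(25 \right)} \right)}}{-266851} = - \frac{1}{971 \left(-266851\right)} = \left(- \frac{1}{971}\right) \left(- \frac{1}{266851}\right) = \frac{1}{259112321}$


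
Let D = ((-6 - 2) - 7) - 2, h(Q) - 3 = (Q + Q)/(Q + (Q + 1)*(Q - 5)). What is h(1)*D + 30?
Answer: -113/7 ≈ -16.143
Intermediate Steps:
h(Q) = 3 + 2*Q/(Q + (1 + Q)*(-5 + Q)) (h(Q) = 3 + (Q + Q)/(Q + (Q + 1)*(Q - 5)) = 3 + (2*Q)/(Q + (1 + Q)*(-5 + Q)) = 3 + 2*Q/(Q + (1 + Q)*(-5 + Q)))
D = -17 (D = (-8 - 7) - 2 = -15 - 2 = -17)
h(1)*D + 30 = ((15 - 3*1² + 7*1)/(5 - 1*1² + 3*1))*(-17) + 30 = ((15 - 3*1 + 7)/(5 - 1*1 + 3))*(-17) + 30 = ((15 - 3 + 7)/(5 - 1 + 3))*(-17) + 30 = (19/7)*(-17) + 30 = -323/7 + 30 = -113/7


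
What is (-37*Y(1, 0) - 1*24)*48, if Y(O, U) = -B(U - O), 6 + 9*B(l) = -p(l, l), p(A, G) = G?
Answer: -6416/3 ≈ -2138.7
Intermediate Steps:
B(l) = -⅔ - l/9 (B(l) = -⅔ + (-l)/9 = -⅔ - l/9)
Y(O, U) = ⅔ - O/9 + U/9 (Y(O, U) = -(-⅔ - (U - O)/9) = -(-⅔ + (-U/9 + O/9)) = -(-⅔ - U/9 + O/9) = ⅔ - O/9 + U/9)
(-37*Y(1, 0) - 1*24)*48 = (-37*(⅔ - ⅑*1 + (⅑)*0) - 1*24)*48 = (-37*(⅔ - ⅑ + 0) - 24)*48 = (-37*5/9 - 24)*48 = (-185/9 - 24)*48 = -401/9*48 = -6416/3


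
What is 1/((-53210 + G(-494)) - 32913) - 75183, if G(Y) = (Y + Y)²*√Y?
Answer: -35390053712189829602/470718828886713 - 976144*I*√494/470718828886713 ≈ -75183.0 - 4.6091e-8*I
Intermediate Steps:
G(Y) = 4*Y^(5/2) (G(Y) = (2*Y)²*√Y = (4*Y²)*√Y = 4*Y^(5/2))
1/((-53210 + G(-494)) - 32913) - 75183 = 1/((-53210 + 4*(-494)^(5/2)) - 32913) - 75183 = 1/((-53210 + 4*(244036*I*√494)) - 32913) - 75183 = 1/((-53210 + 976144*I*√494) - 32913) - 75183 = 1/(-86123 + 976144*I*√494) - 75183 = -75183 + 1/(-86123 + 976144*I*√494)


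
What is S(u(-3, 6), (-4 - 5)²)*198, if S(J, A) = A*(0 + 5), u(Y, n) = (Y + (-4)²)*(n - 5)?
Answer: 80190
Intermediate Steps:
u(Y, n) = (-5 + n)*(16 + Y) (u(Y, n) = (Y + 16)*(-5 + n) = (16 + Y)*(-5 + n) = (-5 + n)*(16 + Y))
S(J, A) = 5*A (S(J, A) = A*5 = 5*A)
S(u(-3, 6), (-4 - 5)²)*198 = (5*(-4 - 5)²)*198 = (5*(-9)²)*198 = (5*81)*198 = 405*198 = 80190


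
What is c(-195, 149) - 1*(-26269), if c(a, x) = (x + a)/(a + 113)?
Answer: 1077052/41 ≈ 26270.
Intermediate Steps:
c(a, x) = (a + x)/(113 + a)
c(-195, 149) - 1*(-26269) = (-195 + 149)/(113 - 195) - 1*(-26269) = -46/(-82) + 26269 = -1/82*(-46) + 26269 = 23/41 + 26269 = 1077052/41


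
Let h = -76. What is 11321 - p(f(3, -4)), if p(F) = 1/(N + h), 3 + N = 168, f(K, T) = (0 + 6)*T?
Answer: 1007568/89 ≈ 11321.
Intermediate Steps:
f(K, T) = 6*T
N = 165 (N = -3 + 168 = 165)
p(F) = 1/89 (p(F) = 1/(165 - 76) = 1/89)
11321 - p(f(3, -4)) = 11321 - 1*1/89 = 11321 - 1/89 = 1007568/89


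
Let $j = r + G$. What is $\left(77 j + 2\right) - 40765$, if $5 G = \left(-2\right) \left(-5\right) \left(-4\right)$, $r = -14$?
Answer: $-42457$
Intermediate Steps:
$G = -8$ ($G = \frac{\left(-2\right) \left(-5\right) \left(-4\right)}{5} = \frac{10 \left(-4\right)}{5} = \frac{1}{5} \left(-40\right) = -8$)
$j = -22$ ($j = -14 - 8 = -22$)
$\left(77 j + 2\right) - 40765 = \left(77 \left(-22\right) + 2\right) - 40765 = \left(-1694 + 2\right) - 40765 = -1692 - 40765 = -42457$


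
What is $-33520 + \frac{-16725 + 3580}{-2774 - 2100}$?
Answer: $- \frac{163363335}{4874} \approx -33517.0$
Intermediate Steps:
$-33520 + \frac{-16725 + 3580}{-2774 - 2100} = -33520 - \frac{13145}{-4874} = -33520 - - \frac{13145}{4874} = -33520 + \frac{13145}{4874} = - \frac{163363335}{4874}$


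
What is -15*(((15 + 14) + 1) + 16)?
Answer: -690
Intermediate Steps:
-15*(((15 + 14) + 1) + 16) = -15*((29 + 1) + 16) = -15*(30 + 16) = -15*46 = -690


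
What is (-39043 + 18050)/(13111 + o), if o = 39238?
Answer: -20993/52349 ≈ -0.40102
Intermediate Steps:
(-39043 + 18050)/(13111 + o) = (-39043 + 18050)/(13111 + 39238) = -20993/52349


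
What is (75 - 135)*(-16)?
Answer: 960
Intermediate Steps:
(75 - 135)*(-16) = -60*(-16) = 960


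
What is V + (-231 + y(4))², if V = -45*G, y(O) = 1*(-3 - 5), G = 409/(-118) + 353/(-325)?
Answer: 439689281/7670 ≈ 57326.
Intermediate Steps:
G = -174579/38350 (G = 409*(-1/118) + 353*(-1/325) = -409/118 - 353/325 = -174579/38350 ≈ -4.5523)
y(O) = -8 (y(O) = 1*(-8) = -8)
V = 1571211/7670 (V = -45*(-174579/38350) = 1571211/7670 ≈ 204.85)
V + (-231 + y(4))² = 1571211/7670 + (-231 - 8)² = 1571211/7670 + (-239)² = 1571211/7670 + 57121 = 439689281/7670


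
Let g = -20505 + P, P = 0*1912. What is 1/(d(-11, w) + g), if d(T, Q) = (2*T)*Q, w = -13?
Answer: -1/20219 ≈ -4.9458e-5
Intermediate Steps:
P = 0
d(T, Q) = 2*Q*T
g = -20505 (g = -20505 + 0 = -20505)
1/(d(-11, w) + g) = 1/(2*(-13)*(-11) - 20505) = 1/(286 - 20505) = 1/(-20219) = -1/20219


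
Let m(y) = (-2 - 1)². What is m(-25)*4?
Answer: 36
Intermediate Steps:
m(y) = 9 (m(y) = (-3)² = 9)
m(-25)*4 = 9*4 = 36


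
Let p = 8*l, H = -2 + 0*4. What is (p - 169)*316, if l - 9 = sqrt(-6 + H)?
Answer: -30652 + 5056*I*sqrt(2) ≈ -30652.0 + 7150.3*I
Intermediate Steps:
H = -2 (H = -2 + 0 = -2)
l = 9 + 2*I*sqrt(2) (l = 9 + sqrt(-6 - 2) = 9 + sqrt(-8) = 9 + 2*I*sqrt(2) ≈ 9.0 + 2.8284*I)
p = 72 + 16*I*sqrt(2) (p = 8*(9 + 2*I*sqrt(2)) = 72 + 16*I*sqrt(2) ≈ 72.0 + 22.627*I)
(p - 169)*316 = ((72 + 16*I*sqrt(2)) - 169)*316 = (-97 + 16*I*sqrt(2))*316 = -30652 + 5056*I*sqrt(2)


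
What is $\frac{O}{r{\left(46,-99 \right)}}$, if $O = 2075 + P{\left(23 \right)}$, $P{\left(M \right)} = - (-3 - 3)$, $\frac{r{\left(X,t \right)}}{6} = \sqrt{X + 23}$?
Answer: $\frac{2081 \sqrt{69}}{414} \approx 41.754$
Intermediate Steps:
$r{\left(X,t \right)} = 6 \sqrt{23 + X}$ ($r{\left(X,t \right)} = 6 \sqrt{X + 23} = 6 \sqrt{23 + X}$)
$P{\left(M \right)} = 6$ ($P{\left(M \right)} = \left(-1\right) \left(-6\right) = 6$)
$O = 2081$ ($O = 2075 + 6 = 2081$)
$\frac{O}{r{\left(46,-99 \right)}} = \frac{2081}{6 \sqrt{23 + 46}} = \frac{2081}{6 \sqrt{69}} = 2081 \frac{\sqrt{69}}{414} = \frac{2081 \sqrt{69}}{414}$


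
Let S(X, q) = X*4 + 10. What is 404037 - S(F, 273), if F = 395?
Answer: 402447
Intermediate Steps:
S(X, q) = 10 + 4*X (S(X, q) = 4*X + 10 = 10 + 4*X)
404037 - S(F, 273) = 404037 - (10 + 4*395) = 404037 - (10 + 1580) = 404037 - 1*1590 = 404037 - 1590 = 402447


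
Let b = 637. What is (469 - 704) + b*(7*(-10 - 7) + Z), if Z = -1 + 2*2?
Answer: -74127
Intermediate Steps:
Z = 3 (Z = -1 + 4 = 3)
(469 - 704) + b*(7*(-10 - 7) + Z) = (469 - 704) + 637*(7*(-10 - 7) + 3) = -235 + 637*(7*(-17) + 3) = -235 + 637*(-119 + 3) = -235 + 637*(-116) = -235 - 73892 = -74127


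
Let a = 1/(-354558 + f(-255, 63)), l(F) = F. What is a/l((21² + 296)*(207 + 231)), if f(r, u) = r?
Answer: -1/114535765278 ≈ -8.7309e-12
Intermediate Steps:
a = -1/354813 (a = 1/(-354558 - 255) = 1/(-354813) = -1/354813 ≈ -2.8184e-6)
a/l((21² + 296)*(207 + 231)) = -1/((207 + 231)*(21² + 296))/354813 = -1/(438*(441 + 296))/354813 = -1/(354813*(737*438)) = -1/354813/322806 = -1/354813*1/322806 = -1/114535765278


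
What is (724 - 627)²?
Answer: 9409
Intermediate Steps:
(724 - 627)² = 97² = 9409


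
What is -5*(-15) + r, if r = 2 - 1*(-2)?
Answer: 79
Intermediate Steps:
r = 4 (r = 2 + 2 = 4)
-5*(-15) + r = -5*(-15) + 4 = 75 + 4 = 79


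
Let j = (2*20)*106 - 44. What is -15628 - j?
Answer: -19824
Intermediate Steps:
j = 4196 (j = 40*106 - 44 = 4240 - 44 = 4196)
-15628 - j = -15628 - 1*4196 = -15628 - 4196 = -19824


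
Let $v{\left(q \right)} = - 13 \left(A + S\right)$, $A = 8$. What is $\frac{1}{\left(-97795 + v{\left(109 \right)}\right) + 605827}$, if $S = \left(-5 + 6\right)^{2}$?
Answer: $\frac{1}{507915} \approx 1.9688 \cdot 10^{-6}$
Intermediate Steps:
$S = 1$ ($S = 1^{2} = 1$)
$v{\left(q \right)} = -117$ ($v{\left(q \right)} = - 13 \left(8 + 1\right) = \left(-13\right) 9 = -117$)
$\frac{1}{\left(-97795 + v{\left(109 \right)}\right) + 605827} = \frac{1}{\left(-97795 - 117\right) + 605827} = \frac{1}{-97912 + 605827} = \frac{1}{507915}$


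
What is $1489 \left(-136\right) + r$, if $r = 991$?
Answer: $-201513$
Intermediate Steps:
$1489 \left(-136\right) + r = 1489 \left(-136\right) + 991 = -202504 + 991 = -201513$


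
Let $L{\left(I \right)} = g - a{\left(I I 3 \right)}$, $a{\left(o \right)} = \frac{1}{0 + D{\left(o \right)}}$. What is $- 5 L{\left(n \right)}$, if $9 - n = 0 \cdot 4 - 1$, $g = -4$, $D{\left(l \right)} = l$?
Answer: $\frac{1201}{60} \approx 20.017$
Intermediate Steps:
$n = 10$ ($n = 9 - \left(0 \cdot 4 - 1\right) = 9 - \left(0 - 1\right) = 9 - -1 = 9 + 1 = 10$)
$a{\left(o \right)} = \frac{1}{o}$ ($a{\left(o \right)} = \frac{1}{0 + o} = \frac{1}{o}$)
$L{\left(I \right)} = -4 - \frac{1}{3 I^{2}}$ ($L{\left(I \right)} = -4 - \frac{1}{I I 3} = -4 - \frac{1}{I^{2} \cdot 3} = -4 - \frac{1}{3 I^{2}}$)
$- 5 L{\left(n \right)} = - 5 \left(-4 - \frac{1}{3 \cdot 100}\right) = - 5 \left(-4 - \frac{1}{300}\right) = \left(-5\right) \left(- \frac{1201}{300}\right) = \frac{1201}{60}$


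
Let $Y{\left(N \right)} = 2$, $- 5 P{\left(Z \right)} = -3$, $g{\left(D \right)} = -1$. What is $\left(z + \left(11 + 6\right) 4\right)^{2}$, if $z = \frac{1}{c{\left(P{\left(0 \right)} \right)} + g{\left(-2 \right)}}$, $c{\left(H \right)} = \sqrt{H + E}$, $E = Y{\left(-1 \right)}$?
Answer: $\frac{150733}{32} + \frac{549 \sqrt{65}}{32} \approx 4848.7$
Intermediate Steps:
$P{\left(Z \right)} = \frac{3}{5}$ ($P{\left(Z \right)} = \left(- \frac{1}{5}\right) \left(-3\right) = \frac{3}{5}$)
$E = 2$
$c{\left(H \right)} = \sqrt{2 + H}$ ($c{\left(H \right)} = \sqrt{H + 2} = \sqrt{2 + H}$)
$z = \frac{1}{-1 + \frac{\sqrt{65}}{5}}$ ($z = \frac{1}{\sqrt{2 + \frac{3}{5}} - 1} = \frac{1}{\sqrt{\frac{13}{5}} - 1} = \frac{1}{\frac{\sqrt{65}}{5} - 1} = \frac{1}{-1 + \frac{\sqrt{65}}{5}} \approx 1.6328$)
$\left(z + \left(11 + 6\right) 4\right)^{2} = \left(\left(\frac{5}{8} + \frac{\sqrt{65}}{8}\right) + \left(11 + 6\right) 4\right)^{2} = \left(\left(\frac{5}{8} + \frac{\sqrt{65}}{8}\right) + 17 \cdot 4\right)^{2} = \left(\left(\frac{5}{8} + \frac{\sqrt{65}}{8}\right) + 68\right)^{2} = \left(\frac{549}{8} + \frac{\sqrt{65}}{8}\right)^{2}$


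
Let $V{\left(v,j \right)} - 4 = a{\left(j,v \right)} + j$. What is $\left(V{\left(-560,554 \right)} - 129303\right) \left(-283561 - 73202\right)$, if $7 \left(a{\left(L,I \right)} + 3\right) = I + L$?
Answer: $\frac{321529799646}{7} \approx 4.5933 \cdot 10^{10}$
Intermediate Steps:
$a{\left(L,I \right)} = -3 + \frac{I}{7} + \frac{L}{7}$ ($a{\left(L,I \right)} = -3 + \frac{I + L}{7} = -3 + \left(\frac{I}{7} + \frac{L}{7}\right) = -3 + \frac{I}{7} + \frac{L}{7}$)
$V{\left(v,j \right)} = 1 + \frac{v}{7} + \frac{8 j}{7}$ ($V{\left(v,j \right)} = 4 + \left(\left(-3 + \frac{v}{7} + \frac{j}{7}\right) + j\right) = 4 + \left(\left(-3 + \frac{j}{7} + \frac{v}{7}\right) + j\right) = 4 + \left(-3 + \frac{v}{7} + \frac{8 j}{7}\right) = 1 + \frac{v}{7} + \frac{8 j}{7}$)
$\left(V{\left(-560,554 \right)} - 129303\right) \left(-283561 - 73202\right) = \left(\left(1 + \frac{1}{7} \left(-560\right) + \frac{8}{7} \cdot 554\right) - 129303\right) \left(-283561 - 73202\right) = \left(\left(1 - 80 + \frac{4432}{7}\right) - 129303\right) \left(-356763\right) = \left(\frac{3879}{7} - 129303\right) \left(-356763\right) = \left(- \frac{901242}{7}\right) \left(-356763\right) = \frac{321529799646}{7}$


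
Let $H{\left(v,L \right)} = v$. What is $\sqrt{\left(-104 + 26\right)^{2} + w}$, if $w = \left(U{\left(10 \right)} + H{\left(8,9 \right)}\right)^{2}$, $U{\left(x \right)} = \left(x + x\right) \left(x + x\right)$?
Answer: $6 \sqrt{4793} \approx 415.39$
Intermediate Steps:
$U{\left(x \right)} = 4 x^{2}$ ($U{\left(x \right)} = 2 x 2 x = 4 x^{2}$)
$w = 166464$ ($w = \left(4 \cdot 10^{2} + 8\right)^{2} = \left(4 \cdot 100 + 8\right)^{2} = \left(400 + 8\right)^{2} = 408^{2} = 166464$)
$\sqrt{\left(-104 + 26\right)^{2} + w} = \sqrt{\left(-104 + 26\right)^{2} + 166464} = \sqrt{\left(-78\right)^{2} + 166464} = \sqrt{6084 + 166464} = \sqrt{172548} = 6 \sqrt{4793}$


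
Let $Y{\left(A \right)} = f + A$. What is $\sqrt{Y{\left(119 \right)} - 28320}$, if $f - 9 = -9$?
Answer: $i \sqrt{28201} \approx 167.93 i$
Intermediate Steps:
$f = 0$ ($f = 9 - 9 = 0$)
$Y{\left(A \right)} = A$ ($Y{\left(A \right)} = 0 + A = A$)
$\sqrt{Y{\left(119 \right)} - 28320} = \sqrt{119 - 28320} = \sqrt{-28201} = i \sqrt{28201}$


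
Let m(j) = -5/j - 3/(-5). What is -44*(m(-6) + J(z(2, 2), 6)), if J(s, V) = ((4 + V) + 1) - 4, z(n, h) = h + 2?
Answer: -5566/15 ≈ -371.07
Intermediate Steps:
z(n, h) = 2 + h
J(s, V) = 1 + V (J(s, V) = (5 + V) - 4 = 1 + V)
m(j) = ⅗ - 5/j (m(j) = -5/j - 3*(-⅕) = -5/j + ⅗ = ⅗ - 5/j)
-44*(m(-6) + J(z(2, 2), 6)) = -44*((⅗ - 5/(-6)) + (1 + 6)) = -44*((⅗ - 5*(-⅙)) + 7) = -44*((⅗ + ⅚) + 7) = -44*(43/30 + 7) = -44*253/30 = -5566/15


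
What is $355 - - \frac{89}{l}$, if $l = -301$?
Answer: $\frac{106766}{301} \approx 354.7$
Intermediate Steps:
$355 - - \frac{89}{l} = 355 - - \frac{89}{-301} = 355 - \left(-89\right) \left(- \frac{1}{301}\right) = 355 - \frac{89}{301} = \frac{106766}{301}$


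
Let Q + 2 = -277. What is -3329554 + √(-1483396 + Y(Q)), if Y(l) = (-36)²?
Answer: -3329554 + 10*I*√14821 ≈ -3.3296e+6 + 1217.4*I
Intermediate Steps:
Q = -279 (Q = -2 - 277 = -279)
Y(l) = 1296
-3329554 + √(-1483396 + Y(Q)) = -3329554 + √(-1483396 + 1296) = -3329554 + √(-1482100) = -3329554 + 10*I*√14821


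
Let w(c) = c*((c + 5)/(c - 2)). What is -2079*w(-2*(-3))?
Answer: -68607/2 ≈ -34304.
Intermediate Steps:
w(c) = c*(5 + c)/(-2 + c) (w(c) = c*((5 + c)/(-2 + c)) = c*(5 + c)/(-2 + c))
-2079*w(-2*(-3)) = -2079*(-2*(-3))*(5 - 2*(-3))/(-2 - 2*(-3)) = -12474*(5 + 6)/(-2 + 6) = -12474*11/4 = -2079*33/2 = -68607/2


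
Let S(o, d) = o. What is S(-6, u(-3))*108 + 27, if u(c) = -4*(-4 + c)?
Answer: -621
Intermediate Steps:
u(c) = 16 - 4*c
S(-6, u(-3))*108 + 27 = -6*108 + 27 = -648 + 27 = -621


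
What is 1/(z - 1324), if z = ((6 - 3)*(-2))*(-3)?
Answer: -1/1306 ≈ -0.00076570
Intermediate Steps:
z = 18 (z = (3*(-2))*(-3) = -6*(-3) = 18)
1/(z - 1324) = 1/(18 - 1324) = 1/(-1306) = -1/1306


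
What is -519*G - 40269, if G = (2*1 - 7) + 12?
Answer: -43902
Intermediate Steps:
G = 7 (G = (2 - 7) + 12 = -5 + 12 = 7)
-519*G - 40269 = -519*7 - 40269 = -3633 - 40269 = -43902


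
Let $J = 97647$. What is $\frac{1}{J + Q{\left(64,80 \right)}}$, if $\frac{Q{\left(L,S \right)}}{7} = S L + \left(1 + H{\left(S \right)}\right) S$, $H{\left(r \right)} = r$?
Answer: $\frac{1}{178847} \approx 5.5914 \cdot 10^{-6}$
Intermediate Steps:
$Q{\left(L,S \right)} = 7 L S + 7 S \left(1 + S\right)$ ($Q{\left(L,S \right)} = 7 \left(S L + \left(1 + S\right) S\right) = 7 \left(L S + S \left(1 + S\right)\right) = 7 L S + 7 S \left(1 + S\right)$)
$\frac{1}{J + Q{\left(64,80 \right)}} = \frac{1}{97647 + 7 \cdot 80 \left(1 + 64 + 80\right)} = \frac{1}{97647 + 7 \cdot 80 \cdot 145} = \frac{1}{97647 + 81200} = \frac{1}{178847}$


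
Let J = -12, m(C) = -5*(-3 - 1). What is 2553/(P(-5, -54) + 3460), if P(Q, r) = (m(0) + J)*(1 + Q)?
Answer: 2553/3428 ≈ 0.74475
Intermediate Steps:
m(C) = 20 (m(C) = -5*(-4) = 20)
P(Q, r) = 8 + 8*Q (P(Q, r) = (20 - 12)*(1 + Q) = 8*(1 + Q) = 8 + 8*Q)
2553/(P(-5, -54) + 3460) = 2553/((8 + 8*(-5)) + 3460) = 2553/((8 - 40) + 3460) = 2553/(-32 + 3460) = 2553/3428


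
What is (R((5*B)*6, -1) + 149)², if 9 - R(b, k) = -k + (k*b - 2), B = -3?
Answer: 4761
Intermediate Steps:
R(b, k) = 11 + k - b*k (R(b, k) = 9 - (-k + (k*b - 2)) = 9 - (-k + (b*k - 2)) = 9 - (-k + (-2 + b*k)) = 9 - (-2 - k + b*k) = 9 + (2 + k - b*k) = 11 + k - b*k)
(R((5*B)*6, -1) + 149)² = ((11 - 1 - 1*(5*(-3))*6*(-1)) + 149)² = ((11 - 1 - 1*(-15*6)*(-1)) + 149)² = ((11 - 1 - 1*(-90)*(-1)) + 149)² = ((11 - 1 - 90) + 149)² = (-80 + 149)² = 69² = 4761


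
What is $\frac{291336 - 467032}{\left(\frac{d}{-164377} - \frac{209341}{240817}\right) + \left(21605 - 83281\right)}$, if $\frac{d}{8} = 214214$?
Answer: $\frac{6954886805677264}{2441877746959345} \approx 2.8482$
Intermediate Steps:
$d = 1713712$ ($d = 8 \cdot 214214 = 1713712$)
$\frac{291336 - 467032}{\left(\frac{d}{-164377} - \frac{209341}{240817}\right) + \left(21605 - 83281\right)} = \frac{291336 - 467032}{\left(\frac{1713712}{-164377} - \frac{209341}{240817}\right) + \left(21605 - 83281\right)} = - \frac{175696}{\left(1713712 \left(- \frac{1}{164377}\right) - \frac{209341}{240817}\right) - 61676} = - \frac{175696}{\left(- \frac{1713712}{164377} - \frac{209341}{240817}\right) - 61676} = - \frac{175696}{- \frac{447101828261}{39584776009} - 61676} = - \frac{175696}{- \frac{2441877746959345}{39584776009}} = \left(-175696\right) \left(- \frac{39584776009}{2441877746959345}\right) = \frac{6954886805677264}{2441877746959345}$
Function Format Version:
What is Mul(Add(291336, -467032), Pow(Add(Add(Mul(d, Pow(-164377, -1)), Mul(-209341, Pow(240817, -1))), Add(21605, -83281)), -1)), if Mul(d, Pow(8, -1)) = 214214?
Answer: Rational(6954886805677264, 2441877746959345) ≈ 2.8482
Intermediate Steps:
d = 1713712 (d = Mul(8, 214214) = 1713712)
Mul(Add(291336, -467032), Pow(Add(Add(Mul(d, Pow(-164377, -1)), Mul(-209341, Pow(240817, -1))), Add(21605, -83281)), -1)) = Mul(Add(291336, -467032), Pow(Add(Add(Mul(1713712, Pow(-164377, -1)), Mul(-209341, Pow(240817, -1))), Add(21605, -83281)), -1)) = Mul(-175696, Pow(Add(Add(Mul(1713712, Rational(-1, 164377)), Mul(-209341, Rational(1, 240817))), -61676), -1)) = Mul(-175696, Pow(Add(Add(Rational(-1713712, 164377), Rational(-209341, 240817)), -61676), -1)) = Mul(-175696, Pow(Add(Rational(-447101828261, 39584776009), -61676), -1)) = Mul(-175696, Pow(Rational(-2441877746959345, 39584776009), -1)) = Mul(-175696, Rational(-39584776009, 2441877746959345)) = Rational(6954886805677264, 2441877746959345)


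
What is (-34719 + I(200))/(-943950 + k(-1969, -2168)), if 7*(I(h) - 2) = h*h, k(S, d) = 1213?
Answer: 203019/6599159 ≈ 0.030764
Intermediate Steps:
I(h) = 2 + h**2/7 (I(h) = 2 + (h*h)/7 = 2 + h**2/7)
(-34719 + I(200))/(-943950 + k(-1969, -2168)) = (-34719 + (2 + (1/7)*200**2))/(-943950 + 1213) = (-34719 + (2 + (1/7)*40000))/(-942737) = (-34719 + (2 + 40000/7))*(-1/942737) = (-34719 + 40014/7)*(-1/942737) = -203019/7*(-1/942737) = 203019/6599159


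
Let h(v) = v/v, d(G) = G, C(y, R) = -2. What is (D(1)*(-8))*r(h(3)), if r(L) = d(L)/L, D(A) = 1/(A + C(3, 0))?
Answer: 8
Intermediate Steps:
h(v) = 1
D(A) = 1/(-2 + A) (D(A) = 1/(A - 2) = 1/(-2 + A))
r(L) = 1 (r(L) = L/L = 1)
(D(1)*(-8))*r(h(3)) = (-8/(-2 + 1))*1 = (-8/(-1))*1 = -1*(-8)*1 = 8*1 = 8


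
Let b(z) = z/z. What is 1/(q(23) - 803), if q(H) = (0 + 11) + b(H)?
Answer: -1/791 ≈ -0.0012642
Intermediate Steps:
b(z) = 1
q(H) = 12 (q(H) = (0 + 11) + 1 = 11 + 1 = 12)
1/(q(23) - 803) = 1/(12 - 803) = 1/(-791) = -1/791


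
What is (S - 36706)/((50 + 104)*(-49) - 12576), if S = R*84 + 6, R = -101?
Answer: 22592/10061 ≈ 2.2455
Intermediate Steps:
S = -8478 (S = -101*84 + 6 = -8484 + 6 = -8478)
(S - 36706)/((50 + 104)*(-49) - 12576) = (-8478 - 36706)/((50 + 104)*(-49) - 12576) = -45184/(154*(-49) - 12576) = -45184/(-7546 - 12576) = -45184/(-20122) = -45184*(-1/20122) = 22592/10061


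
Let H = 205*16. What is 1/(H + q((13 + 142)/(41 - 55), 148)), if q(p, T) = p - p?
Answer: 1/3280 ≈ 0.00030488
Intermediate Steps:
q(p, T) = 0
H = 3280
1/(H + q((13 + 142)/(41 - 55), 148)) = 1/(3280 + 0) = 1/3280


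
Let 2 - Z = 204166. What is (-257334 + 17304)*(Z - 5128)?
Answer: 50236358760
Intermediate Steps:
Z = -204164 (Z = 2 - 1*204166 = 2 - 204166 = -204164)
(-257334 + 17304)*(Z - 5128) = (-257334 + 17304)*(-204164 - 5128) = -240030*(-209292) = 50236358760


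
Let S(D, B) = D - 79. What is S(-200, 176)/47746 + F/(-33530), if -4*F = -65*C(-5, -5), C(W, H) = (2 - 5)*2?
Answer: -939927/320184676 ≈ -0.0029356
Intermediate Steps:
C(W, H) = -6 (C(W, H) = -3*2 = -6)
S(D, B) = -79 + D
F = -195/2 (F = -(-65)*(-6)/4 = -1/4*390 = -195/2 ≈ -97.500)
S(-200, 176)/47746 + F/(-33530) = (-79 - 200)/47746 - 195/2/(-33530) = -279*1/47746 - 195/2*(-1/33530) = -279/47746 + 39/13412 = -939927/320184676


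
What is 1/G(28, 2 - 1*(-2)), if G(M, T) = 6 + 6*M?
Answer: 1/174 ≈ 0.0057471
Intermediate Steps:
1/G(28, 2 - 1*(-2)) = 1/(6 + 6*28) = 1/(6 + 168) = 1/174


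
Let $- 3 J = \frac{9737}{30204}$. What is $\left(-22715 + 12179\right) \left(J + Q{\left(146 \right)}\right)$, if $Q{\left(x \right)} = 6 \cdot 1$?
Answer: $- \frac{468794930}{7551} \approx -62084.0$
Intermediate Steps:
$Q{\left(x \right)} = 6$
$J = - \frac{9737}{90612}$ ($J = - \frac{9737 \cdot \frac{1}{30204}}{3} = \left(- \frac{1}{3}\right) \frac{9737}{30204} = - \frac{9737}{90612} \approx -0.10746$)
$\left(-22715 + 12179\right) \left(J + Q{\left(146 \right)}\right) = \left(-22715 + 12179\right) \left(- \frac{9737}{90612} + 6\right) = \left(-10536\right) \frac{533935}{90612} = - \frac{468794930}{7551}$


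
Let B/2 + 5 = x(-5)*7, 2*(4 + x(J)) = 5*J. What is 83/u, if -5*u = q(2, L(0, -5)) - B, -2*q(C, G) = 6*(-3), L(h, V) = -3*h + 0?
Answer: -83/50 ≈ -1.6600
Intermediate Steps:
L(h, V) = -3*h
x(J) = -4 + 5*J/2 (x(J) = -4 + (5*J)/2 = -4 + 5*J/2)
q(C, G) = 9 (q(C, G) = -3*(-3) = -½*(-18) = 9)
B = -241 (B = -10 + 2*((-4 + (5/2)*(-5))*7) = -10 + 2*((-4 - 25/2)*7) = -10 + 2*(-33/2*7) = -10 + 2*(-231/2) = -10 - 231 = -241)
u = -50 (u = -(9 - 1*(-241))/5 = -(9 + 241)/5 = -⅕*250 = -50)
83/u = 83/(-50) = 83*(-1/50) = -83/50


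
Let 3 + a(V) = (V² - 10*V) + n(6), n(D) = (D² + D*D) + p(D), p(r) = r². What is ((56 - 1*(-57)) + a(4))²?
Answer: 37636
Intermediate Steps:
n(D) = 3*D² (n(D) = (D² + D*D) + D² = (D² + D²) + D² = 2*D² + D² = 3*D²)
a(V) = 105 + V² - 10*V (a(V) = -3 + ((V² - 10*V) + 3*6²) = -3 + ((V² - 10*V) + 3*36) = -3 + ((V² - 10*V) + 108) = -3 + (108 + V² - 10*V) = 105 + V² - 10*V)
((56 - 1*(-57)) + a(4))² = ((56 - 1*(-57)) + (105 + 4² - 10*4))² = ((56 + 57) + (105 + 16 - 40))² = (113 + 81)² = 194² = 37636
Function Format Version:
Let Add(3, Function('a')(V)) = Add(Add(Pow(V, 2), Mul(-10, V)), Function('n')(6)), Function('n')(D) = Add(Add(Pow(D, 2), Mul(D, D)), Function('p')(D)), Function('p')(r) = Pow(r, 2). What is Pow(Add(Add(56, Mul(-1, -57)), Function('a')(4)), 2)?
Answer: 37636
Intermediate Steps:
Function('n')(D) = Mul(3, Pow(D, 2)) (Function('n')(D) = Add(Add(Pow(D, 2), Mul(D, D)), Pow(D, 2)) = Add(Add(Pow(D, 2), Pow(D, 2)), Pow(D, 2)) = Add(Mul(2, Pow(D, 2)), Pow(D, 2)) = Mul(3, Pow(D, 2)))
Function('a')(V) = Add(105, Pow(V, 2), Mul(-10, V)) (Function('a')(V) = Add(-3, Add(Add(Pow(V, 2), Mul(-10, V)), Mul(3, Pow(6, 2)))) = Add(-3, Add(Add(Pow(V, 2), Mul(-10, V)), Mul(3, 36))) = Add(-3, Add(Add(Pow(V, 2), Mul(-10, V)), 108)) = Add(-3, Add(108, Pow(V, 2), Mul(-10, V))) = Add(105, Pow(V, 2), Mul(-10, V)))
Pow(Add(Add(56, Mul(-1, -57)), Function('a')(4)), 2) = Pow(Add(Add(56, Mul(-1, -57)), Add(105, Pow(4, 2), Mul(-10, 4))), 2) = Pow(Add(Add(56, 57), Add(105, 16, -40)), 2) = Pow(Add(113, 81), 2) = Pow(194, 2) = 37636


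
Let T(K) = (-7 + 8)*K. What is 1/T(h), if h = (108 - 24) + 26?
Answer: 1/110 ≈ 0.0090909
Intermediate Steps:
h = 110 (h = 84 + 26 = 110)
T(K) = K (T(K) = 1*K = K)
1/T(h) = 1/110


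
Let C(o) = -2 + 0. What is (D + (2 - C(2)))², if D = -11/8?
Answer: 441/64 ≈ 6.8906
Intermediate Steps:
C(o) = -2
D = -11/8 (D = -11*⅛ = -11/8 ≈ -1.3750)
(D + (2 - C(2)))² = (-11/8 + (2 - 1*(-2)))² = (-11/8 + (2 + 2))² = (-11/8 + 4)² = (21/8)² = 441/64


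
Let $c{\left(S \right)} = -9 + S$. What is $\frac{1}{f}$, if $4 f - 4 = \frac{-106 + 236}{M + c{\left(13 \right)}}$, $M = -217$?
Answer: $\frac{426}{361} \approx 1.1801$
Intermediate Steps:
$f = \frac{361}{426}$ ($f = 1 + \frac{\left(-106 + 236\right) \frac{1}{-217 + \left(-9 + 13\right)}}{4} = 1 + \frac{130 \frac{1}{-217 + 4}}{4} = 1 + \frac{130 \frac{1}{-213}}{4} = 1 + \frac{130 \left(- \frac{1}{213}\right)}{4} = 1 + \frac{1}{4} \left(- \frac{130}{213}\right) = 1 - \frac{65}{426} = \frac{361}{426} \approx 0.84742$)
$\frac{1}{f} = \frac{1}{\frac{361}{426}} = \frac{426}{361}$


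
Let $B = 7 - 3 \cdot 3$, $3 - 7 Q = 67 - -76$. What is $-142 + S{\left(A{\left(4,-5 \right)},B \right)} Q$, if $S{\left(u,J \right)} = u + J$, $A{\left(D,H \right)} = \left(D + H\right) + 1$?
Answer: $-102$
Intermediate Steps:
$A{\left(D,H \right)} = 1 + D + H$
$Q = -20$ ($Q = \frac{3}{7} - \frac{67 - -76}{7} = \frac{3}{7} - \frac{67 + 76}{7} = \frac{3}{7} - \frac{143}{7} = -20$)
$B = -2$ ($B = 7 - 9 = -2$)
$S{\left(u,J \right)} = J + u$
$-142 + S{\left(A{\left(4,-5 \right)},B \right)} Q = -142 + \left(-2 + \left(1 + 4 - 5\right)\right) \left(-20\right) = -142 + \left(-2 + 0\right) \left(-20\right) = -142 - -40 = -142 + 40 = -102$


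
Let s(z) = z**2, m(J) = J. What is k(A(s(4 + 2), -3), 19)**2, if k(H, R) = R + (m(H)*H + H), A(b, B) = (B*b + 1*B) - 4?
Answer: 172370641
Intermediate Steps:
A(b, B) = -4 + B + B*b (A(b, B) = (B*b + B) - 4 = (B + B*b) - 4 = -4 + B + B*b)
k(H, R) = H + R + H**2 (k(H, R) = R + (H*H + H) = R + (H**2 + H) = R + (H + H**2) = H + R + H**2)
k(A(s(4 + 2), -3), 19)**2 = ((-4 - 3 - 3*(4 + 2)**2) + 19 + (-4 - 3 - 3*(4 + 2)**2)**2)**2 = ((-4 - 3 - 3*6**2) + 19 + (-4 - 3 - 3*6**2)**2)**2 = ((-4 - 3 - 3*36) + 19 + (-4 - 3 - 3*36)**2)**2 = ((-4 - 3 - 108) + 19 + (-4 - 3 - 108)**2)**2 = (-115 + 19 + (-115)**2)**2 = (-115 + 19 + 13225)**2 = 13129**2 = 172370641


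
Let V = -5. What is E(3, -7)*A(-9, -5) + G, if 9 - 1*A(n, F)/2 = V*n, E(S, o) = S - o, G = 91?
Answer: -629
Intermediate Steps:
A(n, F) = 18 + 10*n (A(n, F) = 18 - (-10)*n = 18 + 10*n)
E(3, -7)*A(-9, -5) + G = (3 - 1*(-7))*(18 + 10*(-9)) + 91 = (3 + 7)*(18 - 90) + 91 = 10*(-72) + 91 = -720 + 91 = -629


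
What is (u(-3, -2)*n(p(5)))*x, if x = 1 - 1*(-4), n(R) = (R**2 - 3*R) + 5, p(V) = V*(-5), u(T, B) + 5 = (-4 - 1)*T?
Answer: 35250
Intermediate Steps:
u(T, B) = -5 - 5*T (u(T, B) = -5 + (-4 - 1)*T = -5 - 5*T)
p(V) = -5*V
n(R) = 5 + R**2 - 3*R
x = 5 (x = 1 + 4 = 5)
(u(-3, -2)*n(p(5)))*x = ((-5 - 5*(-3))*(5 + (-5*5)**2 - (-15)*5))*5 = ((-5 + 15)*(5 + (-25)**2 - 3*(-25)))*5 = (10*(5 + 625 + 75))*5 = (10*705)*5 = 7050*5 = 35250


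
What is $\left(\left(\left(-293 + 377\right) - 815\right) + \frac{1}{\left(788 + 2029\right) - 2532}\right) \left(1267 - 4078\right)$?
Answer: $\frac{195208958}{95} \approx 2.0548 \cdot 10^{6}$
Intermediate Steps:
$\left(\left(\left(-293 + 377\right) - 815\right) + \frac{1}{\left(788 + 2029\right) - 2532}\right) \left(1267 - 4078\right) = \left(\left(84 - 815\right) + \frac{1}{2817 - 2532}\right) \left(-2811\right) = \left(-731 + \frac{1}{285}\right) \left(-2811\right) = \left(- \frac{208334}{285}\right) \left(-2811\right) = \frac{195208958}{95}$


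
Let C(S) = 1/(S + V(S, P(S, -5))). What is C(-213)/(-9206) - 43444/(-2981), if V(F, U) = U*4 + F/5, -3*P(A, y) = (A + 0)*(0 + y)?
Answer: 3350743112297/229918174508 ≈ 14.574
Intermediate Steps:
P(A, y) = -A*y/3 (P(A, y) = -(A + 0)*(0 + y)/3 = -A*y/3)
V(F, U) = 4*U + F/5 (V(F, U) = 4*U + F*(1/5) = 4*U + F/5)
C(S) = 15/(118*S) (C(S) = 1/(S + (4*(-1/3*S*(-5)) + S/5)) = 1/(S + (4*(5*S/3) + S/5)) = 1/(S + (20*S/3 + S/5)) = 1/(S + 103*S/15) = 1/(118*S/15) = 15/(118*S))
C(-213)/(-9206) - 43444/(-2981) = ((15/118)/(-213))/(-9206) - 43444/(-2981) = ((15/118)*(-1/213))*(-1/9206) - 43444*(-1/2981) = -5/8378*(-1/9206) + 43444/2981 = 5/77127868 + 43444/2981 = 3350743112297/229918174508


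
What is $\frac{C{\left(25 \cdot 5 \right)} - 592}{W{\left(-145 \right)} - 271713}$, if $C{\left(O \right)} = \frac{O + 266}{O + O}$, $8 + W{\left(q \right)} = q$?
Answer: $\frac{7029}{3236500} \approx 0.0021718$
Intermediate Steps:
$W{\left(q \right)} = -8 + q$
$C{\left(O \right)} = \frac{266 + O}{2 O}$
$\frac{C{\left(25 \cdot 5 \right)} - 592}{W{\left(-145 \right)} - 271713} = \frac{\frac{266 + 25 \cdot 5}{2 \cdot 25 \cdot 5} - 592}{\left(-8 - 145\right) - 271713} = \frac{\frac{266 + 125}{2 \cdot 125} - 592}{-153 - 271713} = \frac{\frac{1}{2} \cdot \frac{1}{125} \cdot 391 - 592}{-271866} = \left(\frac{391}{250} - 592\right) \left(- \frac{1}{271866}\right) = \left(- \frac{147609}{250}\right) \left(- \frac{1}{271866}\right) = \frac{7029}{3236500}$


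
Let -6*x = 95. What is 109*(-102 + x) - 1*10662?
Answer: -141035/6 ≈ -23506.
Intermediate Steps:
x = -95/6 (x = -1/6*95 = -95/6 ≈ -15.833)
109*(-102 + x) - 1*10662 = 109*(-102 - 95/6) - 1*10662 = 109*(-707/6) - 10662 = -77063/6 - 10662 = -141035/6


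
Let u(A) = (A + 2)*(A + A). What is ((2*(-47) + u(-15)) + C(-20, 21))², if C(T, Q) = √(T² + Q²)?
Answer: 105625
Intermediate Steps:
C(T, Q) = √(Q² + T²)
u(A) = 2*A*(2 + A) (u(A) = (2 + A)*(2*A) = 2*A*(2 + A))
((2*(-47) + u(-15)) + C(-20, 21))² = ((2*(-47) + 2*(-15)*(2 - 15)) + √(21² + (-20)²))² = ((-94 + 2*(-15)*(-13)) + √(441 + 400))² = ((-94 + 390) + √841)² = (296 + 29)² = 325² = 105625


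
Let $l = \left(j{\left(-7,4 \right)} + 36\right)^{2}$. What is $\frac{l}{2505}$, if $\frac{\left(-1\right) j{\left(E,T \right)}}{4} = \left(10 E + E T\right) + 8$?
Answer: $\frac{52272}{835} \approx 62.601$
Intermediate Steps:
$j{\left(E,T \right)} = -32 - 40 E - 4 E T$ ($j{\left(E,T \right)} = - 4 \left(\left(10 E + E T\right) + 8\right) = - 4 \left(8 + 10 E + E T\right) = -32 - 40 E - 4 E T$)
$l = 156816$ ($l = \left(\left(-32 - -280 - \left(-28\right) 4\right) + 36\right)^{2} = \left(\left(-32 + 280 + 112\right) + 36\right)^{2} = \left(360 + 36\right)^{2} = 396^{2} = 156816$)
$\frac{l}{2505} = \frac{156816}{2505} = 156816 \cdot \frac{1}{2505} = \frac{52272}{835}$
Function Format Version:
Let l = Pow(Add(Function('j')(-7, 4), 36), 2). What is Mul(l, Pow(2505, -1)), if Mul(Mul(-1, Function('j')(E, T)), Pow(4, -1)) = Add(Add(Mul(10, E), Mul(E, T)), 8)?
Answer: Rational(52272, 835) ≈ 62.601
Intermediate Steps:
Function('j')(E, T) = Add(-32, Mul(-40, E), Mul(-4, E, T)) (Function('j')(E, T) = Mul(-4, Add(Add(Mul(10, E), Mul(E, T)), 8)) = Mul(-4, Add(8, Mul(10, E), Mul(E, T))) = Add(-32, Mul(-40, E), Mul(-4, E, T)))
l = 156816 (l = Pow(Add(Add(-32, Mul(-40, -7), Mul(-4, -7, 4)), 36), 2) = Pow(Add(Add(-32, 280, 112), 36), 2) = Pow(Add(360, 36), 2) = Pow(396, 2) = 156816)
Mul(l, Pow(2505, -1)) = Mul(156816, Pow(2505, -1)) = Mul(156816, Rational(1, 2505)) = Rational(52272, 835)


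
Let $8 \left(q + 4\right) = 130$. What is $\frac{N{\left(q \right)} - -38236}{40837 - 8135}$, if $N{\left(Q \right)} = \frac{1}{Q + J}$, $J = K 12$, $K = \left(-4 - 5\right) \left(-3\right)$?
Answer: $\frac{25713712}{21992095} \approx 1.1692$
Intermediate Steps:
$q = \frac{49}{4}$ ($q = -4 + \frac{1}{8} \cdot 130 = -4 + \frac{65}{4} = \frac{49}{4} \approx 12.25$)
$K = 27$ ($K = \left(-9\right) \left(-3\right) = 27$)
$J = 324$ ($J = 27 \cdot 12 = 324$)
$N{\left(Q \right)} = \frac{1}{324 + Q}$ ($N{\left(Q \right)} = \frac{1}{Q + 324} = \frac{1}{324 + Q}$)
$\frac{N{\left(q \right)} - -38236}{40837 - 8135} = \frac{\frac{1}{324 + \frac{49}{4}} - -38236}{40837 - 8135} = \frac{\frac{1}{\frac{1345}{4}} + 38236}{40837 + \left(-8876 + 741\right)} = \frac{\frac{4}{1345} + 38236}{40837 - 8135} = \frac{51427424}{1345 \cdot 32702} = \frac{51427424}{1345} \cdot \frac{1}{32702} = \frac{25713712}{21992095}$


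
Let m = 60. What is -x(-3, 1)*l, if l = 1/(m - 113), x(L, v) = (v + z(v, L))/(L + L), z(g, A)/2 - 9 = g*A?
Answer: -13/318 ≈ -0.040881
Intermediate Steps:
z(g, A) = 18 + 2*A*g (z(g, A) = 18 + 2*(g*A) = 18 + 2*(A*g) = 18 + 2*A*g)
x(L, v) = (18 + v + 2*L*v)/(2*L) (x(L, v) = (v + (18 + 2*L*v))/(L + L) = (18 + v + 2*L*v)/((2*L)) = (18 + v + 2*L*v)*(1/(2*L)) = (18 + v + 2*L*v)/(2*L))
l = -1/53 (l = 1/(60 - 113) = 1/(-53) = -1/53 ≈ -0.018868)
-x(-3, 1)*l = -(9 + (1/2)*1 - 3*1)/(-3)*(-1)/53 = -(-(9 + 1/2 - 3)/3)*(-1)/53 = -(-1/3*13/2)*(-1)/53 = -(-13)*(-1)/(6*53) = -1*13/318 = -13/318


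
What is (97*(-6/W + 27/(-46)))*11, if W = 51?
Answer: -587917/782 ≈ -751.81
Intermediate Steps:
(97*(-6/W + 27/(-46)))*11 = (97*(-6/51 + 27/(-46)))*11 = (97*(-6*1/51 + 27*(-1/46)))*11 = (97*(-2/17 - 27/46))*11 = (97*(-551/782))*11 = -53447/782*11 = -587917/782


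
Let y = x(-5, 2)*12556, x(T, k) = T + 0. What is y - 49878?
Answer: -112658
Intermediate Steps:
x(T, k) = T
y = -62780 (y = -5*12556 = -62780)
y - 49878 = -62780 - 49878 = -112658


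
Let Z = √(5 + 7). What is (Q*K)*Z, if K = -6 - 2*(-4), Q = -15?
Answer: -60*√3 ≈ -103.92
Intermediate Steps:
Z = 2*√3 (Z = √12 = 2*√3 ≈ 3.4641)
K = 2 (K = -6 + 8 = 2)
(Q*K)*Z = (-15*2)*(2*√3) = -60*√3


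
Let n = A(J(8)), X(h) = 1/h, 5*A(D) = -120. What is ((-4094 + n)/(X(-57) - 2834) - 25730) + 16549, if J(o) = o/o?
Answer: -1482854833/161539 ≈ -9179.5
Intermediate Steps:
J(o) = 1
A(D) = -24 (A(D) = (⅕)*(-120) = -24)
n = -24
((-4094 + n)/(X(-57) - 2834) - 25730) + 16549 = ((-4094 - 24)/(1/(-57) - 2834) - 25730) + 16549 = (-4118/(-1/57 - 2834) - 25730) + 16549 = (-4118/(-161539/57) - 25730) + 16549 = (-4118*(-57/161539) - 25730) + 16549 = (234726/161539 - 25730) + 16549 = -4156163744/161539 + 16549 = -1482854833/161539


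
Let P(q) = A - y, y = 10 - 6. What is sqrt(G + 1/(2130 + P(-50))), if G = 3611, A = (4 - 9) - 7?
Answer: sqrt(16137546670)/2114 ≈ 60.092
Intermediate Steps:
A = -12 (A = -5 - 7 = -12)
y = 4
P(q) = -16 (P(q) = -12 - 1*4 = -12 - 4 = -16)
sqrt(G + 1/(2130 + P(-50))) = sqrt(3611 + 1/(2130 - 16)) = sqrt(3611 + 1/2114) = sqrt(7633655/2114) = sqrt(16137546670)/2114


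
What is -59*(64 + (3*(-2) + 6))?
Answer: -3776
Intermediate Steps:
-59*(64 + (3*(-2) + 6)) = -59*(64 + (-6 + 6)) = -59*(64 + 0) = -59*64 = -3776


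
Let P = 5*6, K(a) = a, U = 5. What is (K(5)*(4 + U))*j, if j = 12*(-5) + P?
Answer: -1350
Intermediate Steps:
P = 30
j = -30 (j = 12*(-5) + 30 = -60 + 30 = -30)
(K(5)*(4 + U))*j = (5*(4 + 5))*(-30) = (5*9)*(-30) = 45*(-30) = -1350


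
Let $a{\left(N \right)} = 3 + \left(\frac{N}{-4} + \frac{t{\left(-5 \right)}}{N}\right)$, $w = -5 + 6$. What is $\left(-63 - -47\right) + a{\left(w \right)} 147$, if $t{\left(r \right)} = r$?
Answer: $- \frac{1387}{4} \approx -346.75$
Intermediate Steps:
$w = 1$
$a{\left(N \right)} = 3 - \frac{5}{N} - \frac{N}{4}$ ($a{\left(N \right)} = 3 + \left(\frac{N}{-4} - \frac{5}{N}\right) = 3 + \left(N \left(- \frac{1}{4}\right) - \frac{5}{N}\right) = 3 - \left(\frac{5}{N} + \frac{N}{4}\right) = 3 - \frac{5}{N} - \frac{N}{4}$)
$\left(-63 - -47\right) + a{\left(w \right)} 147 = \left(-63 - -47\right) + \left(3 - \frac{5}{1} - \frac{1}{4}\right) 147 = \left(-63 + 47\right) + \left(3 - 5 - \frac{1}{4}\right) 147 = -16 + \left(3 - 5 - \frac{1}{4}\right) 147 = -16 - \frac{1323}{4} = - \frac{1387}{4}$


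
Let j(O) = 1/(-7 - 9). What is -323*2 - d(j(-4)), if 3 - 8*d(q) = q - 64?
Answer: -83761/128 ≈ -654.38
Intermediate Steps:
j(O) = -1/16 (j(O) = 1/(-16) = -1/16)
d(q) = 67/8 - q/8 (d(q) = 3/8 - (q - 64)/8 = 3/8 - (-64 + q)/8 = 3/8 + (8 - q/8) = 67/8 - q/8)
-323*2 - d(j(-4)) = -323*2 - (67/8 - ⅛*(-1/16)) = -646 - (67/8 + 1/128) = -646 - 1*1073/128 = -646 - 1073/128 = -83761/128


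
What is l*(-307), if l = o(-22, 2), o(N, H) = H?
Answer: -614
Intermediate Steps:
l = 2
l*(-307) = 2*(-307) = -614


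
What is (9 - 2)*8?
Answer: 56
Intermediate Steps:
(9 - 2)*8 = 7*8 = 56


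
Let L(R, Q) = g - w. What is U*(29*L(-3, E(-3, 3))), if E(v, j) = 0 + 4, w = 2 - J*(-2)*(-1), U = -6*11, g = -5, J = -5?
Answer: 32538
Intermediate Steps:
U = -66
w = 12 (w = 2 - (-5*(-2))*(-1) = 2 - 10*(-1) = 2 - 1*(-10) = 2 + 10 = 12)
E(v, j) = 4
L(R, Q) = -17 (L(R, Q) = -5 - 1*12 = -5 - 12 = -17)
U*(29*L(-3, E(-3, 3))) = -1914*(-17) = -66*(-493) = 32538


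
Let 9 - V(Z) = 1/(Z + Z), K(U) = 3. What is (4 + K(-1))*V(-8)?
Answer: 1015/16 ≈ 63.438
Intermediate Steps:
V(Z) = 9 - 1/(2*Z) (V(Z) = 9 - 1/(Z + Z) = 9 - 1/(2*Z))
(4 + K(-1))*V(-8) = (4 + 3)*(9 - 1/2/(-8)) = 7*(9 - 1/2*(-1/8)) = 7*(9 + 1/16) = 7*(145/16) = 1015/16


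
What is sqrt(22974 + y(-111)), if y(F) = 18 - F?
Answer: 3*sqrt(2567) ≈ 152.00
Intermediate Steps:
sqrt(22974 + y(-111)) = sqrt(22974 + (18 - 1*(-111))) = sqrt(22974 + (18 + 111)) = sqrt(22974 + 129) = sqrt(23103) = 3*sqrt(2567)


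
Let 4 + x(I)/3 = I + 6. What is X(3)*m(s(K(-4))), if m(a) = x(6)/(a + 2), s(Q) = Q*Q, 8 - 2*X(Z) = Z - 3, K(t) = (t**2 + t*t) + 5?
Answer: 32/457 ≈ 0.070022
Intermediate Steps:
K(t) = 5 + 2*t**2 (K(t) = (t**2 + t**2) + 5 = 2*t**2 + 5 = 5 + 2*t**2)
X(Z) = 11/2 - Z/2 (X(Z) = 4 - (Z - 3)/2 = 4 - (-3 + Z)/2 = 4 + (3/2 - Z/2) = 11/2 - Z/2)
s(Q) = Q**2
x(I) = 6 + 3*I (x(I) = -12 + 3*(I + 6) = -12 + 3*(6 + I) = -12 + (18 + 3*I) = 6 + 3*I)
m(a) = 24/(2 + a) (m(a) = (6 + 3*6)/(a + 2) = (6 + 18)/(2 + a) = 24/(2 + a))
X(3)*m(s(K(-4))) = (11/2 - 1/2*3)*(24/(2 + (5 + 2*(-4)**2)**2)) = (11/2 - 3/2)*(24/(2 + (5 + 2*16)**2)) = 4*(24/(2 + (5 + 32)**2)) = 4*(24/(2 + 37**2)) = 4*(24/(2 + 1369)) = 4*(24/1371) = 4*(24*(1/1371)) = 4*(8/457) = 32/457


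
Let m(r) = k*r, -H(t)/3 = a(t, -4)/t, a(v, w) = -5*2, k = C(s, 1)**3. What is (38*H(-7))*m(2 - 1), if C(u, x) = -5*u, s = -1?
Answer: -142500/7 ≈ -20357.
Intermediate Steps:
k = 125 (k = (-5*(-1))**3 = 5**3 = 125)
a(v, w) = -10
H(t) = 30/t (H(t) = -(-30)/t = 30/t)
m(r) = 125*r
(38*H(-7))*m(2 - 1) = (38*(30/(-7)))*(125*(2 - 1)) = (38*(30*(-1/7)))*(125*1) = (38*(-30/7))*125 = -1140/7*125 = -142500/7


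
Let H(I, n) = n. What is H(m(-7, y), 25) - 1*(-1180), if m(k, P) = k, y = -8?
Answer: 1205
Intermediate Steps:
H(m(-7, y), 25) - 1*(-1180) = 25 - 1*(-1180) = 25 + 1180 = 1205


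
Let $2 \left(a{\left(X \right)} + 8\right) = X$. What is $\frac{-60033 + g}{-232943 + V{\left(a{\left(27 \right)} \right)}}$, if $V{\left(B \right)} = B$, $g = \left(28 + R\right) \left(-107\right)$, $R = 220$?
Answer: $\frac{173138}{465875} \approx 0.37164$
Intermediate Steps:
$a{\left(X \right)} = -8 + \frac{X}{2}$
$g = -26536$ ($g = \left(28 + 220\right) \left(-107\right) = 248 \left(-107\right) = -26536$)
$\frac{-60033 + g}{-232943 + V{\left(a{\left(27 \right)} \right)}} = \frac{-60033 - 26536}{-232943 + \left(-8 + \frac{1}{2} \cdot 27\right)} = - \frac{86569}{-232943 + \left(-8 + \frac{27}{2}\right)} = - \frac{86569}{-232943 + \frac{11}{2}} = - \frac{86569}{- \frac{465875}{2}} = \left(-86569\right) \left(- \frac{2}{465875}\right) = \frac{173138}{465875}$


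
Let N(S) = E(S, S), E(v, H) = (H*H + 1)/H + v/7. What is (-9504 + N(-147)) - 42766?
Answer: -7708387/147 ≈ -52438.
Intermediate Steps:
E(v, H) = v/7 + (1 + H**2)/H (E(v, H) = (H**2 + 1)/H + v*(1/7) = (1 + H**2)/H + v/7 = v/7 + (1 + H**2)/H)
N(S) = 1/S + 8*S/7 (N(S) = S + 1/S + S/7 = 1/S + 8*S/7)
(-9504 + N(-147)) - 42766 = (-9504 + (1/(-147) + (8/7)*(-147))) - 42766 = (-9504 + (-1/147 - 168)) - 42766 = (-9504 - 24697/147) - 42766 = -1421785/147 - 42766 = -7708387/147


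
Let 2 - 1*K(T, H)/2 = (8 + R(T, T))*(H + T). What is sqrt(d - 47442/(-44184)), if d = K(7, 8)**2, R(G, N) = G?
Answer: sqrt(2696743434371)/3682 ≈ 446.00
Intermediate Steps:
K(T, H) = 4 - 2*(8 + T)*(H + T)
d = 198916 (d = (4 - 16*8 - 16*7 - 2*7**2 - 2*8*7)**2 = (4 - 128 - 112 - 2*49 - 112)**2 = (4 - 128 - 112 - 98 - 112)**2 = (-446)**2 = 198916)
sqrt(d - 47442/(-44184)) = sqrt(198916 - 47442/(-44184)) = sqrt(198916 - 47442*(-1/44184)) = sqrt(198916 + 7907/7364) = sqrt(1464825331/7364) = sqrt(2696743434371)/3682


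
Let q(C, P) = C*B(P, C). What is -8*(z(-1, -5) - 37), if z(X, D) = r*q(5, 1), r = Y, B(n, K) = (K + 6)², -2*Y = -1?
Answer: -2124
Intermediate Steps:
Y = ½ (Y = -½*(-1) = ½ ≈ 0.50000)
B(n, K) = (6 + K)²
q(C, P) = C*(6 + C)²
r = ½ ≈ 0.50000
z(X, D) = 605/2 (z(X, D) = (5*(6 + 5)²)/2 = (5*11²)/2 = (5*121)/2 = (½)*605 = 605/2)
-8*(z(-1, -5) - 37) = -8*(605/2 - 37) = -8*531/2 = -2124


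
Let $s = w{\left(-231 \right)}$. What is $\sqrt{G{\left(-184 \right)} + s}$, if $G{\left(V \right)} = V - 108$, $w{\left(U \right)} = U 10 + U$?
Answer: $i \sqrt{2833} \approx 53.226 i$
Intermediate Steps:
$w{\left(U \right)} = 11 U$ ($w{\left(U \right)} = 10 U + U = 11 U$)
$G{\left(V \right)} = -108 + V$
$s = -2541$ ($s = 11 \left(-231\right) = -2541$)
$\sqrt{G{\left(-184 \right)} + s} = \sqrt{\left(-108 - 184\right) - 2541} = \sqrt{-292 - 2541} = \sqrt{-2833} = i \sqrt{2833}$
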